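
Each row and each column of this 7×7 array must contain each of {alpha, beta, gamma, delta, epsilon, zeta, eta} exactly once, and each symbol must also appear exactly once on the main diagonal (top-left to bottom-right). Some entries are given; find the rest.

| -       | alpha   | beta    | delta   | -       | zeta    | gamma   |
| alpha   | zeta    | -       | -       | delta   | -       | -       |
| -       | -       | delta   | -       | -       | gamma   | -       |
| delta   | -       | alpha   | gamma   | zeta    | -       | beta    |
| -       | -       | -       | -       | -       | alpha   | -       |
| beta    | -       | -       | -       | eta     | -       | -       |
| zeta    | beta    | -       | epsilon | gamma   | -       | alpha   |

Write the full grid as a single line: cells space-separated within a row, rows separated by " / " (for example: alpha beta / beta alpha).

eta alpha beta delta epsilon zeta gamma / alpha zeta gamma eta delta beta epsilon / epsilon eta delta beta alpha gamma zeta / delta epsilon alpha gamma zeta eta beta / gamma delta epsilon zeta beta alpha eta / beta gamma zeta alpha eta epsilon delta / zeta beta eta epsilon gamma delta alpha

(r1,c5) = epsilon
(r5,c5) = beta
(r6,c6) = epsilon
(r7,c3) = eta
(r7,c6) = delta
(r1,c1) = eta
(r3,c1) = epsilon
(r3,c2) = eta
(r3,c5) = alpha
(r3,c7) = zeta
(r4,c2) = epsilon
(r4,c6) = eta
(r5,c1) = gamma
(r5,c2) = delta
(r6,c2) = gamma
(r6,c3) = zeta
(r6,c4) = alpha
(r6,c7) = delta
(r2,c6) = beta
(r3,c4) = beta
(r5,c3) = epsilon
(r5,c7) = eta
(r2,c3) = gamma
(r2,c4) = eta
(r2,c7) = epsilon
(r5,c4) = zeta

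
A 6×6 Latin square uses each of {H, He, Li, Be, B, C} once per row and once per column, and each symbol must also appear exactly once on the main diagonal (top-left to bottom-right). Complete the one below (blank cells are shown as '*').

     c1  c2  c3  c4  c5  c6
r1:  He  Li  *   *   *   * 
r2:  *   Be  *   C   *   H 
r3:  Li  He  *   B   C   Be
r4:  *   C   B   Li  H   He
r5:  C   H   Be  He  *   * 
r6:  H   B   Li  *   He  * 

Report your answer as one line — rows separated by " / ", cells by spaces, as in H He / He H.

He Li C H Be B / B Be He C Li H / Li He H B C Be / Be C B Li H He / C H Be He B Li / H B Li Be He C

(r2,c1) = B
(r2,c3) = He
(r2,c5) = Li
(r3,c3) = H
(r4,c1) = Be
(r5,c5) = B
(r5,c6) = Li
(r6,c4) = Be
(r6,c6) = C
(r1,c3) = C
(r1,c4) = H
(r1,c5) = Be
(r1,c6) = B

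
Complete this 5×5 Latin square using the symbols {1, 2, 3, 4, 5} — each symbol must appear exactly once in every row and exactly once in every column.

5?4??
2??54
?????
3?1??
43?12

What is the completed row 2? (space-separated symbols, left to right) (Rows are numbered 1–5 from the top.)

(r2,c2) = 1
(r2,c3) = 3

2 1 3 5 4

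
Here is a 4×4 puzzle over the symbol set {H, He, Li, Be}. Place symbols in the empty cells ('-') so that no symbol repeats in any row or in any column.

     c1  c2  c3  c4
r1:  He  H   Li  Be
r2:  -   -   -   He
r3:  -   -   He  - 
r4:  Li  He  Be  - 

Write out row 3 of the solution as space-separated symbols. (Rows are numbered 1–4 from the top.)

H Be He Li

Cell (r2,c3): row 2 has {He}; column 3 has {He,Li,Be} → H.
Cell (r4,c4): row 4 has {He,Li,Be}; column 4 has {He,Be} → H.
Cell (r2,c1): row 2 has {H,He}; column 1 has {He,Li} → Be.
Cell (r2,c2): row 2 has {H,He,Be}; column 2 has {H,He} → Li.
Cell (r3,c1): row 3 has {He}; column 1 has {He,Li,Be} → H.
Cell (r3,c2): row 3 has {H,He}; column 2 has {H,He,Li} → Be.
Cell (r3,c4): row 3 has {H,He,Be}; column 4 has {H,He,Be} → Li.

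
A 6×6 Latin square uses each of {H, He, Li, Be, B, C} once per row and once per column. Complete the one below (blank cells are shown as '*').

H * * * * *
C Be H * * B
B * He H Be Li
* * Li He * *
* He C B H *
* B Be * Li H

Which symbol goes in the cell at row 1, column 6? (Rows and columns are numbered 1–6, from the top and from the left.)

He

(r1,c3): row 1 has {H}; column 3 has {H,He,Li,Be,C}, so it must be B.
(r2,c4): row 2 has {H,Be,B,C}; column 4 has {H,He,B}, so it must be Li.
(r2,c5): row 2 has {H,Li,Be,B,C}; column 5 has {H,Li,Be}, so it must be He.
(r3,c2): row 3 has {H,He,Li,Be,B}; column 2 has {He,Be,B}, so it must be C.
(r4,c1): row 4 has {He,Li}; column 1 has {H,B,C}, so it must be Be.
(r4,c2): row 4 has {He,Li,Be}; column 2 has {He,Be,B,C}, so it must be H.
(r4,c6): row 4 has {H,He,Li,Be}; column 6 has {H,Li,B}, so it must be C.
(r5,c1): row 5 has {H,He,B,C}; column 1 has {H,Be,B,C}, so it must be Li.
(r5,c6): row 5 has {H,He,Li,B,C}; column 6 has {H,Li,B,C}, so it must be Be.
(r6,c1): row 6 has {H,Li,Be,B}; column 1 has {H,Li,Be,B,C}, so it must be He.
(r6,c4): row 6 has {H,He,Li,Be,B}; column 4 has {H,He,Li,B}, so it must be C.
(r1,c2): row 1 has {H,B}; column 2 has {H,He,Be,B,C}, so it must be Li.
(r1,c4): row 1 has {H,Li,B}; column 4 has {H,He,Li,B,C}, so it must be Be.
(r1,c5): row 1 has {H,Li,Be,B}; column 5 has {H,He,Li,Be}, so it must be C.
(r1,c6): row 1 has {H,Li,Be,B,C}; column 6 has {H,Li,Be,B,C}, so it must be He.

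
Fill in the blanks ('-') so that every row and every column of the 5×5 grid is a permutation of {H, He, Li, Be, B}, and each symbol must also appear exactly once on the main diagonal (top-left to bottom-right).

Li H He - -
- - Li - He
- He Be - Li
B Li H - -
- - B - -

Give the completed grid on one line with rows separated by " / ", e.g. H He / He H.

Li H He Be B / Be B Li H He / H He Be B Li / B Li H He Be / He Be B Li H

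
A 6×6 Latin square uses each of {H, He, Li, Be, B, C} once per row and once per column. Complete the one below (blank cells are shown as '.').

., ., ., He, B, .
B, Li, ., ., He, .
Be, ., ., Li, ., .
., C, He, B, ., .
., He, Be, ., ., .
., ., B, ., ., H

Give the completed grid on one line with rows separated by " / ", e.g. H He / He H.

C H Li He B Be / B Li H Be He C / Be B C Li H He / H C He B Be Li / Li He Be H C B / He Be B C Li H

(r6,c2) = Be
(r6,c4) = C
(r6,c5) = Li
(r1,c2) = H
(r3,c2) = B
(r5,c4) = H
(r5,c5) = C
(r6,c1) = He
(r2,c4) = Be
(r2,c6) = C
(r3,c5) = H
(r3,c6) = He
(r4,c5) = Be
(r4,c6) = Li
(r5,c1) = Li
(r5,c6) = B
(r1,c1) = C
(r1,c3) = Li
(r1,c6) = Be
(r2,c3) = H
(r3,c3) = C
(r4,c1) = H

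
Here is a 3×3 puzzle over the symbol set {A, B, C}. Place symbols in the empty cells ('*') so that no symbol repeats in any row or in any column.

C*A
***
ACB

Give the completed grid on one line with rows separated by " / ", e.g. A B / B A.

C B A / B A C / A C B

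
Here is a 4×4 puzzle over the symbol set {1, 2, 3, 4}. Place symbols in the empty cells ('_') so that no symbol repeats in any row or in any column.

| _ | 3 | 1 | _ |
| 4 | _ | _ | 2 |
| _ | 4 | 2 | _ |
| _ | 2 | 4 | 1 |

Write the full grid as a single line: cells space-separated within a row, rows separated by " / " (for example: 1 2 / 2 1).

2 3 1 4 / 4 1 3 2 / 1 4 2 3 / 3 2 4 1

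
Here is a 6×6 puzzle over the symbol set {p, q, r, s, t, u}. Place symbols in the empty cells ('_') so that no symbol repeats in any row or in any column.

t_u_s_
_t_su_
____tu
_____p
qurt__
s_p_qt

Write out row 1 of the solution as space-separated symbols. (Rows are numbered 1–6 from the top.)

t p u r s q

At row 2, column 3: row 2 has {s,t,u}; column 3 has {p,r,u}; that leaves q.
At row 2, column 6: row 2 has {q,s,t,u}; column 6 has {p,t,u}; that leaves r.
At row 3, column 3: row 3 has {t,u}; column 3 has {p,q,r,u}; that leaves s.
At row 4, column 3: row 4 has {p}; column 3 has {p,q,r,s,u}; that leaves t.
At row 4, column 5: row 4 has {p,t}; column 5 has {q,s,t,u}; that leaves r.
At row 5, column 5: row 5 has {q,r,t,u}; column 5 has {q,r,s,t,u}; that leaves p.
At row 5, column 6: row 5 has {p,q,r,t,u}; column 6 has {p,r,t,u}; that leaves s.
At row 6, column 2: row 6 has {p,q,s,t}; column 2 has {t,u}; that leaves r.
At row 6, column 4: row 6 has {p,q,r,s,t}; column 4 has {s,t}; that leaves u.
At row 1, column 6: row 1 has {s,t,u}; column 6 has {p,r,s,t,u}; that leaves q.
At row 2, column 1: row 2 has {q,r,s,t,u}; column 1 has {q,s,t}; that leaves p.
At row 3, column 1: row 3 has {s,t,u}; column 1 has {p,q,s,t}; that leaves r.
At row 4, column 1: row 4 has {p,r,t}; column 1 has {p,q,r,s,t}; that leaves u.
At row 4, column 4: row 4 has {p,r,t,u}; column 4 has {s,t,u}; that leaves q.
At row 1, column 2: row 1 has {q,s,t,u}; column 2 has {r,t,u}; that leaves p.
At row 1, column 4: row 1 has {p,q,s,t,u}; column 4 has {q,s,t,u}; that leaves r.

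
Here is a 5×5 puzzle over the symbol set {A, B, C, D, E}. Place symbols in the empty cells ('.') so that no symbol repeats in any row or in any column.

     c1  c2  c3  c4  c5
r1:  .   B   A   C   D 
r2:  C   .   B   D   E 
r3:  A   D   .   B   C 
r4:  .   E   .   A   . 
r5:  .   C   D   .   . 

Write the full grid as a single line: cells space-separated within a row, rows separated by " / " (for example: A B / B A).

E B A C D / C A B D E / A D E B C / D E C A B / B C D E A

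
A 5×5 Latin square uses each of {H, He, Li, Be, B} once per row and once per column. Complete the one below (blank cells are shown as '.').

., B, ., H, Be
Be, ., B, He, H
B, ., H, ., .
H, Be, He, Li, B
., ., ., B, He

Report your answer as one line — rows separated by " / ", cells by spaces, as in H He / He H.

He B Li H Be / Be Li B He H / B He H Be Li / H Be He Li B / Li H Be B He

(r1,c3) = Li
(r2,c2) = Li
(r3,c2) = He
(r3,c4) = Be
(r3,c5) = Li
(r5,c1) = Li
(r5,c2) = H
(r5,c3) = Be
(r1,c1) = He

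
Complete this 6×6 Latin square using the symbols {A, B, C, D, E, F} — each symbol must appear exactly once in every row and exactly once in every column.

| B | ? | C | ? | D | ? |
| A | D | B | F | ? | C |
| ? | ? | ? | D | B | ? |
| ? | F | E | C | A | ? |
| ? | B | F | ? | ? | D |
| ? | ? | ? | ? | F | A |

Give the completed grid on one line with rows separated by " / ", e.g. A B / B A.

At row 2, column 5: row 2 has {A,B,C,D,F}; column 5 has {A,B,D,F}; that leaves E.
At row 3, column 3: row 3 has {B,D}; column 3 has {B,C,E,F}; that leaves A.
At row 4, column 1: row 4 has {A,C,E,F}; column 1 has {A,B}; that leaves D.
At row 4, column 6: row 4 has {A,C,D,E,F}; column 6 has {A,C,D}; that leaves B.
At row 5, column 5: row 5 has {B,D,F}; column 5 has {A,B,D,E,F}; that leaves C.
At row 6, column 3: row 6 has {A,F}; column 3 has {A,B,C,E,F}; that leaves D.
At row 5, column 1: row 5 has {B,C,D,F}; column 1 has {A,B,D}; that leaves E.
At row 5, column 4: row 5 has {B,C,D,E,F}; column 4 has {C,D,F}; that leaves A.
At row 6, column 1: row 6 has {A,D,F}; column 1 has {A,B,D,E}; that leaves C.
At row 6, column 2: row 6 has {A,C,D,F}; column 2 has {B,D,F}; that leaves E.
At row 6, column 4: row 6 has {A,C,D,E,F}; column 4 has {A,C,D,F}; that leaves B.
At row 1, column 2: row 1 has {B,C,D}; column 2 has {B,D,E,F}; that leaves A.
At row 1, column 4: row 1 has {A,B,C,D}; column 4 has {A,B,C,D,F}; that leaves E.
At row 1, column 6: row 1 has {A,B,C,D,E}; column 6 has {A,B,C,D}; that leaves F.
At row 3, column 1: row 3 has {A,B,D}; column 1 has {A,B,C,D,E}; that leaves F.
At row 3, column 2: row 3 has {A,B,D,F}; column 2 has {A,B,D,E,F}; that leaves C.
At row 3, column 6: row 3 has {A,B,C,D,F}; column 6 has {A,B,C,D,F}; that leaves E.

B A C E D F / A D B F E C / F C A D B E / D F E C A B / E B F A C D / C E D B F A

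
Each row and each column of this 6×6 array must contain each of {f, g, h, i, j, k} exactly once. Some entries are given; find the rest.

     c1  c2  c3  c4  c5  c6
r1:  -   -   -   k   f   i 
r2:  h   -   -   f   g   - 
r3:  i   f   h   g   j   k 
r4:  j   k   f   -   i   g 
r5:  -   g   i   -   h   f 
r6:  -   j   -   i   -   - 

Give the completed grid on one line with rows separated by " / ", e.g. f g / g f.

g h j k f i / h i k f g j / i f h g j k / j k f h i g / k g i j h f / f j g i k h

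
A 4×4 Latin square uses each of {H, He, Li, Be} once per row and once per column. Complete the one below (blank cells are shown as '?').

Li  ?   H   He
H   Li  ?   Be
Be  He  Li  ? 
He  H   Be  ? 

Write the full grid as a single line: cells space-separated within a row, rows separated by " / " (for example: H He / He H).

Li Be H He / H Li He Be / Be He Li H / He H Be Li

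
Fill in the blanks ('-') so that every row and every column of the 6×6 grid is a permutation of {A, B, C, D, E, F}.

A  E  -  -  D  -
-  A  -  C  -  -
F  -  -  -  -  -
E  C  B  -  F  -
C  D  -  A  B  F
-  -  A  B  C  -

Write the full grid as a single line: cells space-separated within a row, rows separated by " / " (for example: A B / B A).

A E C F D B / B A F C E D / F B D E A C / E C B D F A / C D E A B F / D F A B C E

Cell (r1,c4): row 1 has {A,D,E}; column 4 has {A,B,C} → F.
Cell (r2,c5): row 2 has {A,C}; column 5 has {B,C,D,F} → E.
Cell (r3,c2): row 3 has {F}; column 2 has {A,C,D,E} → B.
Cell (r3,c5): row 3 has {B,F}; column 5 has {B,C,D,E,F} → A.
Cell (r4,c4): row 4 has {B,C,E,F}; column 4 has {A,B,C,F} → D.
Cell (r4,c6): row 4 has {B,C,D,E,F}; column 6 has {F} → A.
Cell (r5,c3): row 5 has {A,B,C,D,F}; column 3 has {A,B} → E.
Cell (r6,c1): row 6 has {A,B,C}; column 1 has {A,C,E,F} → D.
Cell (r6,c2): row 6 has {A,B,C,D}; column 2 has {A,B,C,D,E} → F.
Cell (r6,c6): row 6 has {A,B,C,D,F}; column 6 has {A,F} → E.
Cell (r1,c3): row 1 has {A,D,E,F}; column 3 has {A,B,E} → C.
Cell (r1,c6): row 1 has {A,C,D,E,F}; column 6 has {A,E,F} → B.
Cell (r2,c1): row 2 has {A,C,E}; column 1 has {A,C,D,E,F} → B.
Cell (r2,c6): row 2 has {A,B,C,E}; column 6 has {A,B,E,F} → D.
Cell (r3,c3): row 3 has {A,B,F}; column 3 has {A,B,C,E} → D.
Cell (r3,c4): row 3 has {A,B,D,F}; column 4 has {A,B,C,D,F} → E.
Cell (r3,c6): row 3 has {A,B,D,E,F}; column 6 has {A,B,D,E,F} → C.
Cell (r2,c3): row 2 has {A,B,C,D,E}; column 3 has {A,B,C,D,E} → F.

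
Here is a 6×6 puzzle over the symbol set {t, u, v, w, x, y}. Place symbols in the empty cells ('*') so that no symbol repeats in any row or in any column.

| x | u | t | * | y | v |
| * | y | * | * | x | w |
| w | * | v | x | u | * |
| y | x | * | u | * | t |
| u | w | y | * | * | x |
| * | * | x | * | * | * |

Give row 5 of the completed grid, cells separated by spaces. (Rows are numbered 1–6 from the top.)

(r1,c4): row 1 has {t,u,v,x,y}; column 4 has {u,x}, so it must be w.
(r2,c3): row 2 has {w,x,y}; column 3 has {t,v,x,y}, so it must be u.
(r3,c2): row 3 has {u,v,w,x}; column 2 has {u,w,x,y}, so it must be t.
(r3,c6): row 3 has {t,u,v,w,x}; column 6 has {t,v,w,x}, so it must be y.
(r4,c3): row 4 has {t,u,x,y}; column 3 has {t,u,v,x,y}, so it must be w.
(r4,c5): row 4 has {t,u,w,x,y}; column 5 has {u,x,y}, so it must be v.
(r5,c5): row 5 has {u,w,x,y}; column 5 has {u,v,x,y}, so it must be t.
(r6,c2): row 6 has {x}; column 2 has {t,u,w,x,y}, so it must be v.
(r6,c5): row 6 has {v,x}; column 5 has {t,u,v,x,y}, so it must be w.
(r6,c6): row 6 has {v,w,x}; column 6 has {t,v,w,x,y}, so it must be u.
(r5,c4): row 5 has {t,u,w,x,y}; column 4 has {u,w,x}, so it must be v.

u w y v t x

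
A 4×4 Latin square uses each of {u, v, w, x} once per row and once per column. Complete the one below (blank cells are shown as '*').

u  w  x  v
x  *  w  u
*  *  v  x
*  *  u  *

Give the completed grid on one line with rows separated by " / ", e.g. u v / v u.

(r2,c2) = v
(r3,c1) = w
(r3,c2) = u
(r4,c1) = v
(r4,c2) = x
(r4,c4) = w

u w x v / x v w u / w u v x / v x u w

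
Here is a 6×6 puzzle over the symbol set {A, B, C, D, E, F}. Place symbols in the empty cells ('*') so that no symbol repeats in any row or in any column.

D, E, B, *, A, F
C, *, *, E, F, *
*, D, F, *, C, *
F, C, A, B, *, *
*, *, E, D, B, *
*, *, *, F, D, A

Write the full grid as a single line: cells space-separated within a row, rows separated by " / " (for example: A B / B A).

D E B C A F / C A D E F B / B D F A C E / F C A B E D / A F E D B C / E B C F D A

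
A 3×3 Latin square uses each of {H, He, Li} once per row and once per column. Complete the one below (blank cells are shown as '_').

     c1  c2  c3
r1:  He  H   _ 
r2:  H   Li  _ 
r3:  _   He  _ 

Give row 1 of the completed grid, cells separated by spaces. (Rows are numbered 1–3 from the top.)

He H Li

row 1 has {H,He}; column 3 is empty so far — only Li is left for (r1,c3).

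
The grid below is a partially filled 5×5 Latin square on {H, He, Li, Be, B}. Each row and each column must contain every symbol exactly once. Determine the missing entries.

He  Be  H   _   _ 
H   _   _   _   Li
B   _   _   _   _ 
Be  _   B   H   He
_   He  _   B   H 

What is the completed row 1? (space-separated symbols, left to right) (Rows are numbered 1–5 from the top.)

(r1,c4) = Li
(r1,c5) = B

He Be H Li B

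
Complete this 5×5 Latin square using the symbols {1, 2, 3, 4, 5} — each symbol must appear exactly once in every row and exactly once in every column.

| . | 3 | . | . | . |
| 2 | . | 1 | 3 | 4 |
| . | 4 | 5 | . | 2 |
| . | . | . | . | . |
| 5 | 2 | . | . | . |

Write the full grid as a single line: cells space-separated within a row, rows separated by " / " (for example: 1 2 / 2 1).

1 3 4 2 5 / 2 5 1 3 4 / 3 4 5 1 2 / 4 1 2 5 3 / 5 2 3 4 1

(r2,c2) = 5
(r3,c4) = 1
(r4,c2) = 1
(r5,c4) = 4
(r3,c1) = 3
(r4,c1) = 4
(r5,c3) = 3
(r5,c5) = 1
(r1,c1) = 1
(r1,c5) = 5
(r4,c3) = 2
(r4,c4) = 5
(r4,c5) = 3
(r1,c3) = 4
(r1,c4) = 2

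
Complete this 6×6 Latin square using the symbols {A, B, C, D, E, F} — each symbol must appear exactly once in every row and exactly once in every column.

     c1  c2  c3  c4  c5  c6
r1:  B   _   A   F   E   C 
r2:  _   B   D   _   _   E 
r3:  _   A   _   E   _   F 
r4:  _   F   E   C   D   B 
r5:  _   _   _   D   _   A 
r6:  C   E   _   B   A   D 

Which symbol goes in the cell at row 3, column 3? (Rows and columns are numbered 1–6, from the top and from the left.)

(r1,c2): row 1 has {A,B,C,E,F}; column 2 has {A,B,E,F}, so it must be D.
(r2,c4): row 2 has {B,D,E}; column 4 has {B,C,D,E,F}, so it must be A.
(r3,c1): row 3 has {A,E,F}; column 1 has {B,C}, so it must be D.
(r4,c1): row 4 has {B,C,D,E,F}; column 1 has {B,C,D}, so it must be A.
(r5,c2): row 5 has {A,D}; column 2 has {A,B,D,E,F}, so it must be C.
(r6,c3): row 6 has {A,B,C,D,E}; column 3 has {A,D,E}, so it must be F.
(r2,c1): row 2 has {A,B,D,E}; column 1 has {A,B,C,D}, so it must be F.
(r2,c5): row 2 has {A,B,D,E,F}; column 5 has {A,D,E}, so it must be C.
(r3,c5): row 3 has {A,D,E,F}; column 5 has {A,C,D,E}, so it must be B.
(r5,c1): row 5 has {A,C,D}; column 1 has {A,B,C,D,F}, so it must be E.
(r5,c3): row 5 has {A,C,D,E}; column 3 has {A,D,E,F}, so it must be B.
(r5,c5): row 5 has {A,B,C,D,E}; column 5 has {A,B,C,D,E}, so it must be F.
(r3,c3): row 3 has {A,B,D,E,F}; column 3 has {A,B,D,E,F}, so it must be C.

C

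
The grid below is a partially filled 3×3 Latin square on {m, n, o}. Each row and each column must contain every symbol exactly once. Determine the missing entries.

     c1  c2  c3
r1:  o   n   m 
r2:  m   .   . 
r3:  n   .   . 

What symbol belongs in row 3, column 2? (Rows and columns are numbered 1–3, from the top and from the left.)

(r2,c2): row 2 has {m}; column 2 has {n}, so it must be o.
(r2,c3): row 2 has {m,o}; column 3 has {m}, so it must be n.
(r3,c2): row 3 has {n}; column 2 has {n,o}, so it must be m.

m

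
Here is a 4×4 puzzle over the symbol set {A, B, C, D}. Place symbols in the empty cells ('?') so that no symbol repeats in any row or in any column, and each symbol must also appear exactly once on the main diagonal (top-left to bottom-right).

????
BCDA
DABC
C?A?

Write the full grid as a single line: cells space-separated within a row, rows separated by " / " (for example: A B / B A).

A D C B / B C D A / D A B C / C B A D

(r1,c1) = A
(r1,c3) = C
(r4,c4) = D
(r1,c4) = B
(r4,c2) = B
(r1,c2) = D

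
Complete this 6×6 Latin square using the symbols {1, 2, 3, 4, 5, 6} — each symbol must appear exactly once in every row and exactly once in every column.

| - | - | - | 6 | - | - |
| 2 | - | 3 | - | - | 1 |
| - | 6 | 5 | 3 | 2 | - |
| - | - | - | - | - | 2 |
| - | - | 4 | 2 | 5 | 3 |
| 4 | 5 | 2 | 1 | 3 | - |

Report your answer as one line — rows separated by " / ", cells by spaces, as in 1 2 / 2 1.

Cell (r1,c3): row 1 has {6}; column 3 has {2,3,4,5} → 1.
Cell (r1,c5): row 1 has {1,6}; column 5 has {2,3,5} → 4.
Cell (r1,c6): row 1 has {1,4,6}; column 6 has {1,2,3} → 5.
Cell (r2,c2): row 2 has {1,2,3}; column 2 has {5,6} → 4.
Cell (r2,c4): row 2 has {1,2,3,4}; column 4 has {1,2,3,6} → 5.
Cell (r2,c5): row 2 has {1,2,3,4,5}; column 5 has {2,3,4,5} → 6.
Cell (r3,c1): row 3 has {2,3,5,6}; column 1 has {2,4} → 1.
Cell (r3,c6): row 3 has {1,2,3,5,6}; column 6 has {1,2,3,5} → 4.
Cell (r4,c3): row 4 has {2}; column 3 has {1,2,3,4,5} → 6.
Cell (r4,c4): row 4 has {2,6}; column 4 has {1,2,3,5,6} → 4.
Cell (r4,c5): row 4 has {2,4,6}; column 5 has {2,3,4,5,6} → 1.
Cell (r5,c1): row 5 has {2,3,4,5}; column 1 has {1,2,4} → 6.
Cell (r5,c2): row 5 has {2,3,4,5,6}; column 2 has {4,5,6} → 1.
Cell (r6,c6): row 6 has {1,2,3,4,5}; column 6 has {1,2,3,4,5} → 6.
Cell (r1,c1): row 1 has {1,4,5,6}; column 1 has {1,2,4,6} → 3.
Cell (r1,c2): row 1 has {1,3,4,5,6}; column 2 has {1,4,5,6} → 2.
Cell (r4,c1): row 4 has {1,2,4,6}; column 1 has {1,2,3,4,6} → 5.
Cell (r4,c2): row 4 has {1,2,4,5,6}; column 2 has {1,2,4,5,6} → 3.

3 2 1 6 4 5 / 2 4 3 5 6 1 / 1 6 5 3 2 4 / 5 3 6 4 1 2 / 6 1 4 2 5 3 / 4 5 2 1 3 6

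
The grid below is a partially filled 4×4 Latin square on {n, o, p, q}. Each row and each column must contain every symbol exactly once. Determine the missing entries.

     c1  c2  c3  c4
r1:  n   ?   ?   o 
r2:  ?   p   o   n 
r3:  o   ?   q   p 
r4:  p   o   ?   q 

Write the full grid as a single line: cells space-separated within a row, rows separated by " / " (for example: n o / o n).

row 1 has {n,o}; column 2 has {o,p} — only q is left for (r1,c2).
row 1 has {n,o,q}; column 3 has {o,q} — only p is left for (r1,c3).
row 2 has {n,o,p}; column 1 has {n,o,p} — only q is left for (r2,c1).
row 3 has {o,p,q}; column 2 has {o,p,q} — only n is left for (r3,c2).
row 4 has {o,p,q}; column 3 has {o,p,q} — only n is left for (r4,c3).

n q p o / q p o n / o n q p / p o n q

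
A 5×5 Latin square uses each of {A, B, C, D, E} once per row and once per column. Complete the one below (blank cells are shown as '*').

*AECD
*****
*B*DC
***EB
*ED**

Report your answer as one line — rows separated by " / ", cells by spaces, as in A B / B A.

(r1,c1) = B
(r3,c3) = A
(r4,c3) = C
(r5,c5) = A
(r2,c3) = B
(r2,c4) = A
(r2,c5) = E
(r3,c1) = E
(r4,c2) = D
(r5,c1) = C
(r5,c4) = B
(r2,c1) = D
(r2,c2) = C
(r4,c1) = A

B A E C D / D C B A E / E B A D C / A D C E B / C E D B A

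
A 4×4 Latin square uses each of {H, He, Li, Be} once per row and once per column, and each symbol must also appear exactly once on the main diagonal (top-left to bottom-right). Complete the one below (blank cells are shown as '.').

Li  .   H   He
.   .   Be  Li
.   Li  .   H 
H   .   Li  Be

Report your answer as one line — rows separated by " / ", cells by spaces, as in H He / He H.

Li Be H He / He H Be Li / Be Li He H / H He Li Be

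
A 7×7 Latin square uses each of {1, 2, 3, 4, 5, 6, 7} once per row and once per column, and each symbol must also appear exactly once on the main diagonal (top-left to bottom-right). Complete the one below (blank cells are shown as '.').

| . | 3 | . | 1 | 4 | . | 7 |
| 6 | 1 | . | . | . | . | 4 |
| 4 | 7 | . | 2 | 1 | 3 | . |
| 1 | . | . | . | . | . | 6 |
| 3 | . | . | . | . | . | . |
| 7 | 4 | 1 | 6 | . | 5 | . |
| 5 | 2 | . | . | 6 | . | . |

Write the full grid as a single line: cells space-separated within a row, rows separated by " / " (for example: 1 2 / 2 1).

2 3 5 1 4 6 7 / 6 1 7 3 5 2 4 / 4 7 6 2 1 3 5 / 1 5 3 4 2 7 6 / 3 6 2 5 7 4 1 / 7 4 1 6 3 5 2 / 5 2 4 7 6 1 3

At row 1, column 1: row 1 has {1,3,4,7}; column 1 has {1,3,4,5,6,7}; the diagonal has {1,5}; that leaves 2.
At row 1, column 6: row 1 has {1,2,3,4,7}; column 6 has {3,5}; that leaves 6.
At row 3, column 3: row 3 has {1,2,3,4,7}; column 3 has {1}; the diagonal has {1,2,5}; that leaves 6.
At row 3, column 7: row 3 has {1,2,3,4,6,7}; column 7 has {4,6,7}; that leaves 5.
At row 4, column 2: row 4 has {1,6}; column 2 has {1,2,3,4,7}; that leaves 5.
At row 5, column 2: row 5 has {3}; column 2 has {1,2,3,4,5,7}; that leaves 6.
At row 5, column 5: row 5 has {3,6}; column 5 has {1,4,6}; the diagonal has {1,2,5,6}; that leaves 7.
At row 7, column 7: row 7 has {2,5,6}; column 7 has {4,5,6,7}; the diagonal has {1,2,5,6,7}; that leaves 3.
At row 1, column 3: row 1 has {1,2,3,4,6,7}; column 3 has {1,6}; that leaves 5.
At row 4, column 4: row 4 has {1,5,6}; column 4 has {1,2,6}; the diagonal has {1,2,3,5,6,7}; that leaves 4.
At row 5, column 4: row 5 has {3,6,7}; column 4 has {1,2,4,6}; that leaves 5.
At row 6, column 7: row 6 has {1,4,5,6,7}; column 7 has {3,4,5,6,7}; that leaves 2.
At row 7, column 4: row 7 has {2,3,5,6}; column 4 has {1,2,4,5,6}; that leaves 7.
At row 2, column 4: row 2 has {1,4,6}; column 4 has {1,2,4,5,6,7}; that leaves 3.
At row 5, column 7: row 5 has {3,5,6,7}; column 7 has {2,3,4,5,6,7}; that leaves 1.
At row 6, column 5: row 6 has {1,2,4,5,6,7}; column 5 has {1,4,6,7}; that leaves 3.
At row 7, column 3: row 7 has {2,3,5,6,7}; column 3 has {1,5,6}; that leaves 4.
At row 7, column 6: row 7 has {2,3,4,5,6,7}; column 6 has {3,5,6}; that leaves 1.
At row 4, column 5: row 4 has {1,4,5,6}; column 5 has {1,3,4,6,7}; that leaves 2.
At row 4, column 6: row 4 has {1,2,4,5,6}; column 6 has {1,3,5,6}; that leaves 7.
At row 5, column 3: row 5 has {1,3,5,6,7}; column 3 has {1,4,5,6}; that leaves 2.
At row 5, column 6: row 5 has {1,2,3,5,6,7}; column 6 has {1,3,5,6,7}; that leaves 4.
At row 2, column 3: row 2 has {1,3,4,6}; column 3 has {1,2,4,5,6}; that leaves 7.
At row 2, column 5: row 2 has {1,3,4,6,7}; column 5 has {1,2,3,4,6,7}; that leaves 5.
At row 2, column 6: row 2 has {1,3,4,5,6,7}; column 6 has {1,3,4,5,6,7}; that leaves 2.
At row 4, column 3: row 4 has {1,2,4,5,6,7}; column 3 has {1,2,4,5,6,7}; that leaves 3.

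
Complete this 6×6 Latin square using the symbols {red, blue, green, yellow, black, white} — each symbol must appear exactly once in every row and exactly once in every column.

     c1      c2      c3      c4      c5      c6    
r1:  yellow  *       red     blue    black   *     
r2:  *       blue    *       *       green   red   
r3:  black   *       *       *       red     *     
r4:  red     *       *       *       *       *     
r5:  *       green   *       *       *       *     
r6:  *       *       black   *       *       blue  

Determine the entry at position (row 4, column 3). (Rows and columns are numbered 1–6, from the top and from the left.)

At row 1, column 2: row 1 has {red,blue,yellow,black}; column 2 has {blue,green}; that leaves white.
At row 1, column 6: row 1 has {red,blue,yellow,black,white}; column 6 has {red,blue}; that leaves green.
At row 2, column 1: row 2 has {red,blue,green}; column 1 has {red,yellow,black}; that leaves white.
At row 2, column 3: row 2 has {red,blue,green,white}; column 3 has {red,black}; that leaves yellow.
At row 2, column 4: row 2 has {red,blue,green,yellow,white}; column 4 has {blue}; that leaves black.
At row 3, column 2: row 3 has {red,black}; column 2 has {blue,green,white}; that leaves yellow.
At row 3, column 6: row 3 has {red,yellow,black}; column 6 has {red,blue,green}; that leaves white.
At row 4, column 2: row 4 has {red}; column 2 has {blue,green,yellow,white}; that leaves black.
At row 4, column 6: row 4 has {red,black}; column 6 has {red,blue,green,white}; that leaves yellow.
At row 5, column 1: row 5 has {green}; column 1 has {red,yellow,black,white}; that leaves blue.
At row 5, column 3: row 5 has {blue,green}; column 3 has {red,yellow,black}; that leaves white.
At row 5, column 5: row 5 has {blue,green,white}; column 5 has {red,green,black}; that leaves yellow.
At row 5, column 6: row 5 has {blue,green,yellow,white}; column 6 has {red,blue,green,yellow,white}; that leaves black.
At row 6, column 1: row 6 has {blue,black}; column 1 has {red,blue,yellow,black,white}; that leaves green.
At row 6, column 2: row 6 has {blue,green,black}; column 2 has {blue,green,yellow,black,white}; that leaves red.
At row 6, column 5: row 6 has {red,blue,green,black}; column 5 has {red,green,yellow,black}; that leaves white.
At row 3, column 4: row 3 has {red,yellow,black,white}; column 4 has {blue,black}; that leaves green.
At row 4, column 4: row 4 has {red,yellow,black}; column 4 has {blue,green,black}; that leaves white.
At row 4, column 5: row 4 has {red,yellow,black,white}; column 5 has {red,green,yellow,black,white}; that leaves blue.
At row 5, column 4: row 5 has {blue,green,yellow,black,white}; column 4 has {blue,green,black,white}; that leaves red.
At row 6, column 4: row 6 has {red,blue,green,black,white}; column 4 has {red,blue,green,black,white}; that leaves yellow.
At row 3, column 3: row 3 has {red,green,yellow,black,white}; column 3 has {red,yellow,black,white}; that leaves blue.
At row 4, column 3: row 4 has {red,blue,yellow,black,white}; column 3 has {red,blue,yellow,black,white}; that leaves green.

green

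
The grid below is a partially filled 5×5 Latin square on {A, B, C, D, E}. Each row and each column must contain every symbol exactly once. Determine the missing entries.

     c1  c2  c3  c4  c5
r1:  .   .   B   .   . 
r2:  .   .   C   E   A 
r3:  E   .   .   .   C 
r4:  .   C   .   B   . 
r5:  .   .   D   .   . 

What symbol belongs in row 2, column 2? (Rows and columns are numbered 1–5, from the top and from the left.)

row 3 has {C,E}; column 3 has {B,C,D} — only A is left for (r3,c3).
row 3 has {A,C,E}; column 4 has {B,E} — only D is left for (r3,c4).
row 4 has {B,C}; column 3 has {A,B,C,D} — only E is left for (r4,c3).
row 4 has {B,C,E}; column 5 has {A,C} — only D is left for (r4,c5).
row 1 has {B}; column 5 has {A,C,D} — only E is left for (r1,c5).
row 3 has {A,C,D,E}; column 2 has {C} — only B is left for (r3,c2).
row 4 has {B,C,D,E}; column 1 has {E} — only A is left for (r4,c1).
row 5 has {D}; column 5 has {A,C,D,E} — only B is left for (r5,c5).
row 2 has {A,C,E}; column 2 has {B,C} — only D is left for (r2,c2).

D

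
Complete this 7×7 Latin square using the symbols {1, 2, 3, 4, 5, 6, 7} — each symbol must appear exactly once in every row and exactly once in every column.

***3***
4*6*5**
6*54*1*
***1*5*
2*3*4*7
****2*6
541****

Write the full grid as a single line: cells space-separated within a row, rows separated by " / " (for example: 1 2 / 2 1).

7 6 2 3 1 4 5 / 4 3 6 2 5 7 1 / 6 7 5 4 3 1 2 / 3 2 7 1 6 5 4 / 2 1 3 5 4 6 7 / 1 5 4 7 2 3 6 / 5 4 1 6 7 2 3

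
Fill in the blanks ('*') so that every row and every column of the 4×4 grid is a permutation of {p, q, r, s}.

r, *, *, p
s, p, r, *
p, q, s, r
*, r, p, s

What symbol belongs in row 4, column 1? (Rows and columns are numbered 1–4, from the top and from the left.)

(r1,c2): row 1 has {p,r}; column 2 has {p,q,r}, so it must be s.
(r1,c3): row 1 has {p,r,s}; column 3 has {p,r,s}, so it must be q.
(r2,c4): row 2 has {p,r,s}; column 4 has {p,r,s}, so it must be q.
(r4,c1): row 4 has {p,r,s}; column 1 has {p,r,s}, so it must be q.

q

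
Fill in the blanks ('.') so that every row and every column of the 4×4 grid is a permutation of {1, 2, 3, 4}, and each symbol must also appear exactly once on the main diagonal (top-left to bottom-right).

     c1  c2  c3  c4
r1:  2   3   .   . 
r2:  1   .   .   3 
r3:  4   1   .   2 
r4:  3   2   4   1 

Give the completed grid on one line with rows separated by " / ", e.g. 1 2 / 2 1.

2 3 1 4 / 1 4 2 3 / 4 1 3 2 / 3 2 4 1

(r1,c3) = 1
(r1,c4) = 4
(r2,c2) = 4
(r2,c3) = 2
(r3,c3) = 3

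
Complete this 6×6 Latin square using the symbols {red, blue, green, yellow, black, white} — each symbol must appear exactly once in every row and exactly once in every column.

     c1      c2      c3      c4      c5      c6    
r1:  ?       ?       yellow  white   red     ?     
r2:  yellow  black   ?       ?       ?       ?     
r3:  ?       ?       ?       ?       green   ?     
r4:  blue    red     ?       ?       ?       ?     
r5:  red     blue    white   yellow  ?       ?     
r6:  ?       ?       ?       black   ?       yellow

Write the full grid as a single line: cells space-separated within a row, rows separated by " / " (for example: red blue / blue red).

black green yellow white red blue / yellow black green blue white red / white yellow blue red green black / blue red black green yellow white / red blue white yellow black green / green white red black blue yellow

(r1,c2): row 1 has {red,yellow,white}; column 2 has {red,blue,black}, so it must be green.
(r4,c4): row 4 has {red,blue}; column 4 has {yellow,black,white}, so it must be green.
(r5,c5): row 5 has {red,blue,yellow,white}; column 5 has {red,green}, so it must be black.
(r5,c6): row 5 has {red,blue,yellow,black,white}; column 6 has {yellow}, so it must be green.
(r6,c2): row 6 has {yellow,black}; column 2 has {red,blue,green,black}, so it must be white.
(r6,c5): row 6 has {yellow,black,white}; column 5 has {red,green,black}, so it must be blue.
(r1,c1): row 1 has {red,green,yellow,white}; column 1 has {red,blue,yellow}, so it must be black.
(r1,c6): row 1 has {red,green,yellow,black,white}; column 6 has {green,yellow}, so it must be blue.
(r2,c5): row 2 has {yellow,black}; column 5 has {red,blue,green,black}, so it must be white.
(r2,c6): row 2 has {yellow,black,white}; column 6 has {blue,green,yellow}, so it must be red.
(r3,c1): row 3 has {green}; column 1 has {red,blue,yellow,black}, so it must be white.
(r3,c2): row 3 has {green,white}; column 2 has {red,blue,green,black,white}, so it must be yellow.
(r3,c6): row 3 has {green,yellow,white}; column 6 has {red,blue,green,yellow}, so it must be black.
(r4,c3): row 4 has {red,blue,green}; column 3 has {yellow,white}, so it must be black.
(r4,c5): row 4 has {red,blue,green,black}; column 5 has {red,blue,green,black,white}, so it must be yellow.
(r4,c6): row 4 has {red,blue,green,yellow,black}; column 6 has {red,blue,green,yellow,black}, so it must be white.
(r6,c1): row 6 has {blue,yellow,black,white}; column 1 has {red,blue,yellow,black,white}, so it must be green.
(r6,c3): row 6 has {blue,green,yellow,black,white}; column 3 has {yellow,black,white}, so it must be red.
(r2,c4): row 2 has {red,yellow,black,white}; column 4 has {green,yellow,black,white}, so it must be blue.
(r3,c3): row 3 has {green,yellow,black,white}; column 3 has {red,yellow,black,white}, so it must be blue.
(r3,c4): row 3 has {blue,green,yellow,black,white}; column 4 has {blue,green,yellow,black,white}, so it must be red.
(r2,c3): row 2 has {red,blue,yellow,black,white}; column 3 has {red,blue,yellow,black,white}, so it must be green.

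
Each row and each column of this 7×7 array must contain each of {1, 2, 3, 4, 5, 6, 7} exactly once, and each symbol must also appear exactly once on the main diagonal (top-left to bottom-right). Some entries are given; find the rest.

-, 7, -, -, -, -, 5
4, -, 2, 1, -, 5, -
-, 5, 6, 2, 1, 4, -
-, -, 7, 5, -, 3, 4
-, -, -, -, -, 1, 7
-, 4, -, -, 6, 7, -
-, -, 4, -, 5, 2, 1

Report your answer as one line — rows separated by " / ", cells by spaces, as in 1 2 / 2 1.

2 7 1 4 3 6 5 / 4 3 2 1 7 5 6 / 7 5 6 2 1 4 3 / 6 1 7 5 2 3 4 / 5 2 3 6 4 1 7 / 1 4 5 3 6 7 2 / 3 6 4 7 5 2 1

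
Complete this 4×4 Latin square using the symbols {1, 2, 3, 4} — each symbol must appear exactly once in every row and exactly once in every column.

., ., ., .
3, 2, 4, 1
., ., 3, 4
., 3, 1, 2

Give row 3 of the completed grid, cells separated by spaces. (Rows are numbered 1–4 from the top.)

2 1 3 4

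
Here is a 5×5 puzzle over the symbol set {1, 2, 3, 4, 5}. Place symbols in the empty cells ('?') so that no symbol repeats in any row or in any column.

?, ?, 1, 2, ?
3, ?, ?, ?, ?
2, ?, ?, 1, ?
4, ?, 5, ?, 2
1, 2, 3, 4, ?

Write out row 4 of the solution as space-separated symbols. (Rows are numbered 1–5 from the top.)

(r1,c1) = 5
(r2,c4) = 5
(r3,c3) = 4
(r4,c4) = 3
(r5,c5) = 5
(r2,c3) = 2
(r3,c5) = 3
(r4,c2) = 1

4 1 5 3 2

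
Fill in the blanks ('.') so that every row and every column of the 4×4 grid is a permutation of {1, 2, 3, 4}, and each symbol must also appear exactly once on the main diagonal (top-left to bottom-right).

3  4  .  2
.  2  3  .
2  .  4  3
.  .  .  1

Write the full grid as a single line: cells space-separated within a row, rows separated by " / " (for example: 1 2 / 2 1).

(r1,c3) = 1
(r2,c4) = 4
(r3,c2) = 1
(r4,c1) = 4
(r4,c2) = 3
(r4,c3) = 2
(r2,c1) = 1

3 4 1 2 / 1 2 3 4 / 2 1 4 3 / 4 3 2 1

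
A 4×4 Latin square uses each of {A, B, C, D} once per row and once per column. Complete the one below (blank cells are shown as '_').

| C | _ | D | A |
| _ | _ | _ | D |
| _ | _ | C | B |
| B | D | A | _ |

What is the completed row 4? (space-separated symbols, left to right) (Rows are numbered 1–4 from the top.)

B D A C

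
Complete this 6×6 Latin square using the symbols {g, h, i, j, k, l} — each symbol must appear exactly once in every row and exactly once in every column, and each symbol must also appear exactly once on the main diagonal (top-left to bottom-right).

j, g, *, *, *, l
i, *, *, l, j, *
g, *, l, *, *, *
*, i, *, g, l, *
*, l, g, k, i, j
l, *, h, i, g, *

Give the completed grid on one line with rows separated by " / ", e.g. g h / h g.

j g i h k l / i h k l j g / g k l j h i / k i j g l h / h l g k i j / l j h i g k

(r1,c4): row 1 has {g,j,l}; column 4 has {g,i,k,l}, so it must be h.
(r1,c5): row 1 has {g,h,j,l}; column 5 has {g,i,j,l}, so it must be k.
(r2,c3): row 2 has {i,j,l}; column 3 has {g,h,l}, so it must be k.
(r3,c4): row 3 has {g,l}; column 4 has {g,h,i,k,l}, so it must be j.
(r3,c5): row 3 has {g,j,l}; column 5 has {g,i,j,k,l}, so it must be h.
(r4,c3): row 4 has {g,i,l}; column 3 has {g,h,k,l}, so it must be j.
(r5,c1): row 5 has {g,i,j,k,l}; column 1 has {g,i,j,l}, so it must be h.
(r6,c6): row 6 has {g,h,i,l}; column 6 has {j,l}; the diagonal has {g,i,j,l}, so it must be k.
(r1,c3): row 1 has {g,h,j,k,l}; column 3 has {g,h,j,k,l}, so it must be i.
(r2,c2): row 2 has {i,j,k,l}; column 2 has {g,i,l}; the diagonal has {g,i,j,k,l}, so it must be h.
(r2,c6): row 2 has {h,i,j,k,l}; column 6 has {j,k,l}, so it must be g.
(r3,c2): row 3 has {g,h,j,l}; column 2 has {g,h,i,l}, so it must be k.
(r3,c6): row 3 has {g,h,j,k,l}; column 6 has {g,j,k,l}, so it must be i.
(r4,c1): row 4 has {g,i,j,l}; column 1 has {g,h,i,j,l}, so it must be k.
(r4,c6): row 4 has {g,i,j,k,l}; column 6 has {g,i,j,k,l}, so it must be h.
(r6,c2): row 6 has {g,h,i,k,l}; column 2 has {g,h,i,k,l}, so it must be j.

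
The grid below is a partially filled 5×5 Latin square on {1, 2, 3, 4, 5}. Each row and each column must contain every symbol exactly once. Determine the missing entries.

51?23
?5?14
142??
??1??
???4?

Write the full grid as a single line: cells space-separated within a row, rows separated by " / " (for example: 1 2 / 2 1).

5 1 4 2 3 / 2 5 3 1 4 / 1 4 2 3 5 / 4 3 1 5 2 / 3 2 5 4 1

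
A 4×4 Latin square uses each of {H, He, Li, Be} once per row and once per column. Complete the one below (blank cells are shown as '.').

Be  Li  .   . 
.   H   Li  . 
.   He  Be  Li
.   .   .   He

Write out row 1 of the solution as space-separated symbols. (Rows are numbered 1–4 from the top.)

Be Li He H

(r1,c4) = H
(r2,c1) = He
(r2,c4) = Be
(r3,c1) = H
(r4,c1) = Li
(r4,c2) = Be
(r4,c3) = H
(r1,c3) = He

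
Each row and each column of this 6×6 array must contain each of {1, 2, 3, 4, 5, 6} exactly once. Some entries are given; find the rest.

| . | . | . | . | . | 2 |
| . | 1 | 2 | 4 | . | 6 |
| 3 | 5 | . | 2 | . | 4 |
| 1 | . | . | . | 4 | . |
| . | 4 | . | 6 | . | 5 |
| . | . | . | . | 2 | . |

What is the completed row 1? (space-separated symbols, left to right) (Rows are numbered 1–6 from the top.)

Cell (r2,c1): row 2 has {1,2,4,6}; column 1 has {1,3} → 5.
Cell (r2,c5): row 2 has {1,2,4,5,6}; column 5 has {2,4} → 3.
Cell (r4,c6): row 4 has {1,4}; column 6 has {2,4,5,6} → 3.
Cell (r5,c1): row 5 has {4,5,6}; column 1 has {1,3,5} → 2.
Cell (r5,c5): row 5 has {2,4,5,6}; column 5 has {2,3,4} → 1.
Cell (r6,c6): row 6 has {2}; column 6 has {2,3,4,5,6} → 1.
Cell (r3,c5): row 3 has {2,3,4,5}; column 5 has {1,2,3,4} → 6.
Cell (r4,c4): row 4 has {1,3,4}; column 4 has {2,4,6} → 5.
Cell (r5,c3): row 5 has {1,2,4,5,6}; column 3 has {2} → 3.
Cell (r6,c4): row 6 has {1,2}; column 4 has {2,4,5,6} → 3.
Cell (r1,c4): row 1 has {2}; column 4 has {2,3,4,5,6} → 1.
Cell (r1,c5): row 1 has {1,2}; column 5 has {1,2,3,4,6} → 5.
Cell (r3,c3): row 3 has {2,3,4,5,6}; column 3 has {2,3} → 1.
Cell (r4,c3): row 4 has {1,3,4,5}; column 3 has {1,2,3} → 6.
Cell (r6,c2): row 6 has {1,2,3}; column 2 has {1,4,5} → 6.
Cell (r1,c2): row 1 has {1,2,5}; column 2 has {1,4,5,6} → 3.
Cell (r1,c3): row 1 has {1,2,3,5}; column 3 has {1,2,3,6} → 4.
Cell (r4,c2): row 4 has {1,3,4,5,6}; column 2 has {1,3,4,5,6} → 2.
Cell (r6,c1): row 6 has {1,2,3,6}; column 1 has {1,2,3,5} → 4.
Cell (r6,c3): row 6 has {1,2,3,4,6}; column 3 has {1,2,3,4,6} → 5.
Cell (r1,c1): row 1 has {1,2,3,4,5}; column 1 has {1,2,3,4,5} → 6.

6 3 4 1 5 2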